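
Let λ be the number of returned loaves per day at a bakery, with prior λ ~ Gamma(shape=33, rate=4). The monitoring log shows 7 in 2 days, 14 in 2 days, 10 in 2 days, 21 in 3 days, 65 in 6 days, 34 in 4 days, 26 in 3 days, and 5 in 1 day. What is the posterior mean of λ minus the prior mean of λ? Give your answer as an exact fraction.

-31/108

Total count: 7 + 14 + 10 + 21 + 65 + 34 + 26 + 5 = 182.
Total exposure: 2 + 2 + 2 + 3 + 6 + 4 + 3 + 1 = 23 days.
By Gamma–Poisson conjugacy, the posterior is Gamma(α + Σx, β + Σt) = Gamma(33 + 182, 4 + 23) = Gamma(215, 27).
Posterior mean = 215/27 = 215/27; prior mean = 33/4 = 33/4. Difference = 215/27 − 33/4 = -31/108.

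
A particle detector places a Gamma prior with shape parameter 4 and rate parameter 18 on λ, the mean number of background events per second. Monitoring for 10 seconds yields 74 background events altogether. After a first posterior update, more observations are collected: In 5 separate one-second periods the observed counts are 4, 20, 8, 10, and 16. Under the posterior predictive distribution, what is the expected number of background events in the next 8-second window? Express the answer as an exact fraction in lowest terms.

1088/33

Total count 74 over total exposure 10 seconds.
After the first batch: Gamma(4 + 74, 18 + 10) = Gamma(78, 28).
Total count: 4 + 20 + 8 + 10 + 16 = 58.
Total exposure: 5 seconds.
After the second batch: Gamma(78 + 58, 28 + 5) = Gamma(136, 33).
Predictive mean over an 8-second window = T·E[λ|data] = 8·136/33 = 1088/33.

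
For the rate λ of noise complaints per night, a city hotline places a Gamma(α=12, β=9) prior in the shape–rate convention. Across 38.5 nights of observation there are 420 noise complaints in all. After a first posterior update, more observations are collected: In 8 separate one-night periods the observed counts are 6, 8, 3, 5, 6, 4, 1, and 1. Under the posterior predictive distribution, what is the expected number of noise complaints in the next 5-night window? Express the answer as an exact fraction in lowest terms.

4660/111

Total count 420 over total exposure 38.5 nights.
After the first batch: Gamma(12 + 420, 9 + 38.5) = Gamma(432, 95/2).
Total count: 6 + 8 + 3 + 5 + 6 + 4 + 1 + 1 = 34.
Total exposure: 8 nights.
After the second batch: Gamma(432 + 34, 95/2 + 8) = Gamma(466, 111/2).
Predictive mean over a 5-night window = T·E[λ|data] = 5·466/(111/2) = 4660/111.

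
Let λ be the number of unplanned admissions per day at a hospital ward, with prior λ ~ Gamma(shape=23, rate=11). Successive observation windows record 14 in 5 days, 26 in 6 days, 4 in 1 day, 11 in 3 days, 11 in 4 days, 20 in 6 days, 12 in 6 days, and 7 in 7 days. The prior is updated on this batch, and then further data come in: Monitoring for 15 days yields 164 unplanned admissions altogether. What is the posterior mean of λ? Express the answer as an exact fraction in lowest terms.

Total count: 14 + 26 + 4 + 11 + 11 + 20 + 12 + 7 = 105.
Total exposure: 5 + 6 + 1 + 3 + 4 + 6 + 6 + 7 = 38 days.
After the first batch: Gamma(23 + 105, 11 + 38) = Gamma(128, 49).
Total count 164 over total exposure 15 days.
After the second batch: Gamma(128 + 164, 49 + 15) = Gamma(292, 64).
Posterior mean = α'/β' = 292/64 = 73/16.

73/16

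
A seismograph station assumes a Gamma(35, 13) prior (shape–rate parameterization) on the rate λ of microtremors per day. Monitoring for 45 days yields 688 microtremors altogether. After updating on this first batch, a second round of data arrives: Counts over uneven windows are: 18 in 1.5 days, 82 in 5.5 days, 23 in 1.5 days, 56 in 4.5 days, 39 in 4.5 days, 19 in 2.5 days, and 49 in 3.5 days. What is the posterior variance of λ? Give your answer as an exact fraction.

4036/26569

Total count 688 over total exposure 45 days.
After the first batch: Gamma(35 + 688, 13 + 45) = Gamma(723, 58).
Total count: 18 + 82 + 23 + 56 + 39 + 19 + 49 = 286.
Total exposure: 1.5 + 5.5 + 1.5 + 4.5 + 4.5 + 2.5 + 3.5 = 23.5 days.
After the second batch: Gamma(723 + 286, 58 + 23.5) = Gamma(1009, 163/2).
Posterior variance = α'/β'² = 1009/(26569/4) = 4036/26569.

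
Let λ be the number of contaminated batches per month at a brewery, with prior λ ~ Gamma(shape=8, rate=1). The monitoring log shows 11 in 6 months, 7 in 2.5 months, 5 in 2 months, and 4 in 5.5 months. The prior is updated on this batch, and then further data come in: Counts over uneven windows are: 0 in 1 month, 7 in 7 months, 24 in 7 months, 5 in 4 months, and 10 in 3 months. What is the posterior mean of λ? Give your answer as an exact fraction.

Total count: 11 + 7 + 5 + 4 = 27.
Total exposure: 6 + 2.5 + 2 + 5.5 = 16 months.
After the first batch: Gamma(8 + 27, 1 + 16) = Gamma(35, 17).
Total count: 0 + 7 + 24 + 5 + 10 = 46.
Total exposure: 1 + 7 + 7 + 4 + 3 = 22 months.
After the second batch: Gamma(35 + 46, 17 + 22) = Gamma(81, 39).
Posterior mean = α'/β' = 81/39 = 27/13.

27/13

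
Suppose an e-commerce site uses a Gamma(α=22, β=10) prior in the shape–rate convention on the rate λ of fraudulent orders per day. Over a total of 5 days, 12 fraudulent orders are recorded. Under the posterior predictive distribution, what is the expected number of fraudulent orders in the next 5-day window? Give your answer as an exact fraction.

34/3

Total count 12 over total exposure 5 days.
Conjugate update: add total count to the shape and total exposure to the rate, giving Gamma(34, 15).
Predictive mean over a 5-day window = T·E[λ|data] = 5·34/15 = 34/3.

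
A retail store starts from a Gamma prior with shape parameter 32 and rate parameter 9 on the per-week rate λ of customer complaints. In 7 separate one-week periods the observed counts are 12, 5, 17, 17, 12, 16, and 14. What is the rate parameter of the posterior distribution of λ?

16

Total count: 12 + 5 + 17 + 17 + 12 + 16 + 14 = 93.
Total exposure: 7 weeks.
Gamma(α, β) with Poisson data over total exposure Σt gives posterior Gamma(α+Σx, β+Σt) = Gamma(125, 16).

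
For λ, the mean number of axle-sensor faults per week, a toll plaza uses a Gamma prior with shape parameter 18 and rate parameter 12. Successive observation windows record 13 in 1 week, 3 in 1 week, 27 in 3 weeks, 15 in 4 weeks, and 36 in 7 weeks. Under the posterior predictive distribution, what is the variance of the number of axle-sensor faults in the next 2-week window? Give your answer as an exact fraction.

Total count: 13 + 3 + 27 + 15 + 36 = 94.
Total exposure: 1 + 1 + 3 + 4 + 7 = 16 weeks.
The Gamma prior is conjugate for the Poisson rate, so λ | data ~ Gamma(18+94, 12+16) = Gamma(112, 28).
The posterior predictive for a window of length T is Negative Binomial with variance T·α'·(β'+T)/β'² = 2·112·30/784 = 60/7.

60/7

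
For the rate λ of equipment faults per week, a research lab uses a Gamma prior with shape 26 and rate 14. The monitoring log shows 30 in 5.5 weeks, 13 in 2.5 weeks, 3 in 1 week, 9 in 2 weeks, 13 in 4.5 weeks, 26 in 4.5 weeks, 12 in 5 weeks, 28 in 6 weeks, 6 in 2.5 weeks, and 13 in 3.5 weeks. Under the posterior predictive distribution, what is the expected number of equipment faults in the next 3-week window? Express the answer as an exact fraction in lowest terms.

179/17

Total count: 30 + 13 + 3 + 9 + 13 + 26 + 12 + 28 + 6 + 13 = 153.
Total exposure: 5.5 + 2.5 + 1 + 2 + 4.5 + 4.5 + 5 + 6 + 2.5 + 3.5 = 37 weeks.
The Gamma prior is conjugate for the Poisson rate, so λ | data ~ Gamma(26+153, 14+37) = Gamma(179, 51).
Predictive mean over a 3-week window = T·E[λ|data] = 3·179/51 = 179/17.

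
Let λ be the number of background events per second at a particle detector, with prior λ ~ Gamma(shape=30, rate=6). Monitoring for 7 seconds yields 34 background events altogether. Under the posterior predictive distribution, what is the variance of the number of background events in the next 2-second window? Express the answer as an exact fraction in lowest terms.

Total count 34 over total exposure 7 seconds.
Conjugate update: add total count to the shape and total exposure to the rate, giving Gamma(64, 13).
The posterior predictive for a window of length T is Negative Binomial with variance T·α'·(β'+T)/β'² = 2·64·15/169 = 1920/169.

1920/169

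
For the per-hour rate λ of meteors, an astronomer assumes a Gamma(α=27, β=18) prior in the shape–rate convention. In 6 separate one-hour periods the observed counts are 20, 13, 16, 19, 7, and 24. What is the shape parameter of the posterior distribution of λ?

126

Total count: 20 + 13 + 16 + 19 + 7 + 24 = 99.
Total exposure: 6 hours.
The Gamma prior is conjugate for the Poisson rate, so λ | data ~ Gamma(27+99, 18+6) = Gamma(126, 24).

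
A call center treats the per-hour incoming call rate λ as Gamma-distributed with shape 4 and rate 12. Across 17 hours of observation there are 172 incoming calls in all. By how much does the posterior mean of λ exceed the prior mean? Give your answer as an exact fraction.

499/87

Total count 172 over total exposure 17 hours.
Conjugate update: add total count to the shape and total exposure to the rate, giving Gamma(176, 29).
Posterior mean = 176/29 = 176/29; prior mean = 4/12 = 1/3. Difference = 176/29 − 1/3 = 499/87.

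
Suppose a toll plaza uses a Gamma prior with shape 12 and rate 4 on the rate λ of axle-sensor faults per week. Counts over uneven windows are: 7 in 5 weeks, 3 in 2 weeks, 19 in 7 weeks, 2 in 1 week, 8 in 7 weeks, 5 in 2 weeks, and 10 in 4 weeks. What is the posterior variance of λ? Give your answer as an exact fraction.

Total count: 7 + 3 + 19 + 2 + 8 + 5 + 10 = 54.
Total exposure: 5 + 2 + 7 + 1 + 7 + 2 + 4 = 28 weeks.
Gamma(α, β) with Poisson data over total exposure Σt gives posterior Gamma(α+Σx, β+Σt) = Gamma(66, 32).
Posterior variance = α'/β'² = 66/1024 = 33/512.

33/512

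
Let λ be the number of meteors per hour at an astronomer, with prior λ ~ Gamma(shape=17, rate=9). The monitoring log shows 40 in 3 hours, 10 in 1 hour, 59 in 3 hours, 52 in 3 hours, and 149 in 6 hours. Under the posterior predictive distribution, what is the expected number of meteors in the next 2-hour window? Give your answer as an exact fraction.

654/25

Total count: 40 + 10 + 59 + 52 + 149 = 310.
Total exposure: 3 + 1 + 3 + 3 + 6 = 16 hours.
Gamma(α, β) with Poisson data over total exposure Σt gives posterior Gamma(α+Σx, β+Σt) = Gamma(327, 25).
Predictive mean over a 2-hour window = T·E[λ|data] = 2·327/25 = 654/25.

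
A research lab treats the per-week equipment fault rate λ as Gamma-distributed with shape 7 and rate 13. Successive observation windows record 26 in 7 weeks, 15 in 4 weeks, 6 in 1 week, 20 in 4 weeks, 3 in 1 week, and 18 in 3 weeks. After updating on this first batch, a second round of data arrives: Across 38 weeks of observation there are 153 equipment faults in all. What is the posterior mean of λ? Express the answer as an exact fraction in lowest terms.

Total count: 26 + 15 + 6 + 20 + 3 + 18 = 88.
Total exposure: 7 + 4 + 1 + 4 + 1 + 3 = 20 weeks.
After the first batch: Gamma(7 + 88, 13 + 20) = Gamma(95, 33).
Total count 153 over total exposure 38 weeks.
After the second batch: Gamma(95 + 153, 33 + 38) = Gamma(248, 71).
Posterior mean = α'/β' = 248/71.

248/71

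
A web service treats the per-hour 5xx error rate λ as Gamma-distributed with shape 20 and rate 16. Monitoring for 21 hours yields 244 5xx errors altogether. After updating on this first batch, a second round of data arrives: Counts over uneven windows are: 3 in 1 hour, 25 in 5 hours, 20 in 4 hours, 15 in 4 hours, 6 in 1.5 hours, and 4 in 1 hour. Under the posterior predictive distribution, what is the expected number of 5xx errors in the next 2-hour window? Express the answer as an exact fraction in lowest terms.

Total count 244 over total exposure 21 hours.
After the first batch: Gamma(20 + 244, 16 + 21) = Gamma(264, 37).
Total count: 3 + 25 + 20 + 15 + 6 + 4 = 73.
Total exposure: 1 + 5 + 4 + 4 + 1.5 + 1 = 16.5 hours.
After the second batch: Gamma(264 + 73, 37 + 16.5) = Gamma(337, 107/2).
Predictive mean over a 2-hour window = T·E[λ|data] = 2·337/(107/2) = 1348/107.

1348/107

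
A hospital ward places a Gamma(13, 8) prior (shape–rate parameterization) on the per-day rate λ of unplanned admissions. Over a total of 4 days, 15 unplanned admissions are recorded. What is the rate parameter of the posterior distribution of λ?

Total count 15 over total exposure 4 days.
Posterior: α' = 13 + 15 = 28, β' = 8 + 4 = 12.

12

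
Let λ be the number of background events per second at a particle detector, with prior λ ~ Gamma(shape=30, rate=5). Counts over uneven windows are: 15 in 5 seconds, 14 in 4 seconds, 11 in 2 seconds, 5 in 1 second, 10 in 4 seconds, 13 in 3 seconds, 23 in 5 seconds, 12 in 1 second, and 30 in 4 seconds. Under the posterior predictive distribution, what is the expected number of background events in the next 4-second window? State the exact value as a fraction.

326/17

Total count: 15 + 14 + 11 + 5 + 10 + 13 + 23 + 12 + 30 = 133.
Total exposure: 5 + 4 + 2 + 1 + 4 + 3 + 5 + 1 + 4 = 29 seconds.
Gamma(α, β) with Poisson data over total exposure Σt gives posterior Gamma(α+Σx, β+Σt) = Gamma(163, 34).
Predictive mean over a 4-second window = T·E[λ|data] = 4·163/34 = 326/17.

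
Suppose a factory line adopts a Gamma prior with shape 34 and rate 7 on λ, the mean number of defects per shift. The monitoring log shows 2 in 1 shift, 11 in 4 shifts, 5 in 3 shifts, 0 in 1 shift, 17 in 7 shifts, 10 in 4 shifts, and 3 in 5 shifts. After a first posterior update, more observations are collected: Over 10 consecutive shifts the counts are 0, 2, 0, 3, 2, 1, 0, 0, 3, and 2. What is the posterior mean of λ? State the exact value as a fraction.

Total count: 2 + 11 + 5 + 0 + 17 + 10 + 3 = 48.
Total exposure: 1 + 4 + 3 + 1 + 7 + 4 + 5 = 25 shifts.
After the first batch: Gamma(34 + 48, 7 + 25) = Gamma(82, 32).
Total count: 0 + 2 + 0 + 3 + 2 + 1 + 0 + 0 + 3 + 2 = 13.
Total exposure: 10 shifts.
After the second batch: Gamma(82 + 13, 32 + 10) = Gamma(95, 42).
Posterior mean = α'/β' = 95/42.

95/42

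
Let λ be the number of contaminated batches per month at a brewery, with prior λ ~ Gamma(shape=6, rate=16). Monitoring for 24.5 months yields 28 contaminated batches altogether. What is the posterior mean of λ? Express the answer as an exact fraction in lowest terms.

68/81

Total count 28 over total exposure 24.5 months.
Gamma(α, β) with Poisson data over total exposure Σt gives posterior Gamma(α+Σx, β+Σt) = Gamma(34, 81/2).
Posterior mean = α'/β' = 34/(81/2) = 68/81.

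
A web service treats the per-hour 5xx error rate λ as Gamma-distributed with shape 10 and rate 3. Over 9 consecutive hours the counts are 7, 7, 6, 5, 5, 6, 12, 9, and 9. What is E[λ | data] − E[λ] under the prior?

Total count: 7 + 7 + 6 + 5 + 5 + 6 + 12 + 9 + 9 = 66.
Total exposure: 9 hours.
By Gamma–Poisson conjugacy, the posterior is Gamma(α + Σx, β + Σt) = Gamma(10 + 66, 3 + 9) = Gamma(76, 12).
Posterior mean = 76/12 = 19/3; prior mean = 10/3 = 10/3. Difference = 19/3 − 10/3 = 3.

3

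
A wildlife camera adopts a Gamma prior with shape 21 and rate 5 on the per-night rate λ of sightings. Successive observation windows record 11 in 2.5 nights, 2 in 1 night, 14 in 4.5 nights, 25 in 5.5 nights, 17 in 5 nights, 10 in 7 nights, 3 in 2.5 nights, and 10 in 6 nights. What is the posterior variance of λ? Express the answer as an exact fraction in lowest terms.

113/1521

Total count: 11 + 2 + 14 + 25 + 17 + 10 + 3 + 10 = 92.
Total exposure: 2.5 + 1 + 4.5 + 5.5 + 5 + 7 + 2.5 + 6 = 34 nights.
Conjugate update: add total count to the shape and total exposure to the rate, giving Gamma(113, 39).
Posterior variance = α'/β'² = 113/1521.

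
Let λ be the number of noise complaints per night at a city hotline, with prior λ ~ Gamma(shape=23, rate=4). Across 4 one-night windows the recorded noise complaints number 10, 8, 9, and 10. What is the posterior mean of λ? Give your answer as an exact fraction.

15/2

Total count: 10 + 8 + 9 + 10 = 37.
Total exposure: 4 nights.
By Gamma–Poisson conjugacy, the posterior is Gamma(α + Σx, β + Σt) = Gamma(23 + 37, 4 + 4) = Gamma(60, 8).
Posterior mean = α'/β' = 60/8 = 15/2.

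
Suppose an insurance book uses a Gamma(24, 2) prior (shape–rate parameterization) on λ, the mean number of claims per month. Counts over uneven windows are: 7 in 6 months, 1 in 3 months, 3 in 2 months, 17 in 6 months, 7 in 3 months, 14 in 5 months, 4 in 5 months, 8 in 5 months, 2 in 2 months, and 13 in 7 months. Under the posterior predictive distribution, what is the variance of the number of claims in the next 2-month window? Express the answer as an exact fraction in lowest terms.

Total count: 7 + 1 + 3 + 17 + 7 + 14 + 4 + 8 + 2 + 13 = 76.
Total exposure: 6 + 3 + 2 + 6 + 3 + 5 + 5 + 5 + 2 + 7 = 44 months.
Conjugate update: add total count to the shape and total exposure to the rate, giving Gamma(100, 46).
The posterior predictive for a window of length T is Negative Binomial with variance T·α'·(β'+T)/β'² = 2·100·48/2116 = 2400/529.

2400/529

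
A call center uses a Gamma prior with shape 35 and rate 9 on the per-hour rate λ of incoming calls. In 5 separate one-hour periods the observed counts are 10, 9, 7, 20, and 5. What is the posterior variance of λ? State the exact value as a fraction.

Total count: 10 + 9 + 7 + 20 + 5 = 51.
Total exposure: 5 hours.
Conjugate update: add total count to the shape and total exposure to the rate, giving Gamma(86, 14).
Posterior variance = α'/β'² = 86/196 = 43/98.

43/98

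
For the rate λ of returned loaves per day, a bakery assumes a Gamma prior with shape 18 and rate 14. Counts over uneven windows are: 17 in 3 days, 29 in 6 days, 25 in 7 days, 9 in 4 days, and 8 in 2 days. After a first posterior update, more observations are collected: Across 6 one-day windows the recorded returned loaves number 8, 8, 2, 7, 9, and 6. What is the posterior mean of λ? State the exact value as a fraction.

73/21

Total count: 17 + 29 + 25 + 9 + 8 = 88.
Total exposure: 3 + 6 + 7 + 4 + 2 = 22 days.
After the first batch: Gamma(18 + 88, 14 + 22) = Gamma(106, 36).
Total count: 8 + 8 + 2 + 7 + 9 + 6 = 40.
Total exposure: 6 days.
After the second batch: Gamma(106 + 40, 36 + 6) = Gamma(146, 42).
Posterior mean = α'/β' = 146/42 = 73/21.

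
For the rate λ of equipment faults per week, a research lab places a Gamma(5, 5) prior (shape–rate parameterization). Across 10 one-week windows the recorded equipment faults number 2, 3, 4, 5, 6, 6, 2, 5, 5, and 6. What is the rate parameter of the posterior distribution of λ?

15

Total count: 2 + 3 + 4 + 5 + 6 + 6 + 2 + 5 + 5 + 6 = 44.
Total exposure: 10 weeks.
Gamma(α, β) with Poisson data over total exposure Σt gives posterior Gamma(α+Σx, β+Σt) = Gamma(49, 15).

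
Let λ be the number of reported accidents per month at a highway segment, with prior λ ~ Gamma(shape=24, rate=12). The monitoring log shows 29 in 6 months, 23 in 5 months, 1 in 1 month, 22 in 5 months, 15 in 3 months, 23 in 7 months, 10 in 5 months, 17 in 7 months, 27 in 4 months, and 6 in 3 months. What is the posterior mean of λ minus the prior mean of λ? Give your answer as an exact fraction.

81/58

Total count: 29 + 23 + 1 + 22 + 15 + 23 + 10 + 17 + 27 + 6 = 173.
Total exposure: 6 + 5 + 1 + 5 + 3 + 7 + 5 + 7 + 4 + 3 = 46 months.
Posterior: α' = 24 + 173 = 197, β' = 12 + 46 = 58.
Posterior mean = 197/58 = 197/58; prior mean = 24/12 = 2. Difference = 197/58 − 2 = 81/58.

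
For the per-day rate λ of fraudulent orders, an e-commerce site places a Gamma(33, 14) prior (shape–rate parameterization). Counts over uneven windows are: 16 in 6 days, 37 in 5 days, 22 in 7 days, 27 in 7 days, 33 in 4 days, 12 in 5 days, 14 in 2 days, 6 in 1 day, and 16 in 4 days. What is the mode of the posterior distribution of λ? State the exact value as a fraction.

Total count: 16 + 37 + 22 + 27 + 33 + 12 + 14 + 6 + 16 = 183.
Total exposure: 6 + 5 + 7 + 7 + 4 + 5 + 2 + 1 + 4 = 41 days.
Posterior: α' = 33 + 183 = 216, β' = 14 + 41 = 55.
Posterior mode = (α'−1)/β' = 215/55 = 43/11.

43/11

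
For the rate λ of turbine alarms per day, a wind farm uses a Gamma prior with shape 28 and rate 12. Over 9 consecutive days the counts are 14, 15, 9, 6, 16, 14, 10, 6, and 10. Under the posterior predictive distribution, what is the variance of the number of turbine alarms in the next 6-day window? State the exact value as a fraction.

Total count: 14 + 15 + 9 + 6 + 16 + 14 + 10 + 6 + 10 = 100.
Total exposure: 9 days.
The Gamma prior is conjugate for the Poisson rate, so λ | data ~ Gamma(28+100, 12+9) = Gamma(128, 21).
The posterior predictive for a window of length T is Negative Binomial with variance T·α'·(β'+T)/β'² = 6·128·27/441 = 2304/49.

2304/49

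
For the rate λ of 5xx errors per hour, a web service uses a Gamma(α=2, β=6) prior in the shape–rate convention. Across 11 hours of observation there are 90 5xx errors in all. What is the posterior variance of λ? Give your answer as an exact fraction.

92/289

Total count 90 over total exposure 11 hours.
Conjugate update: add total count to the shape and total exposure to the rate, giving Gamma(92, 17).
Posterior variance = α'/β'² = 92/289.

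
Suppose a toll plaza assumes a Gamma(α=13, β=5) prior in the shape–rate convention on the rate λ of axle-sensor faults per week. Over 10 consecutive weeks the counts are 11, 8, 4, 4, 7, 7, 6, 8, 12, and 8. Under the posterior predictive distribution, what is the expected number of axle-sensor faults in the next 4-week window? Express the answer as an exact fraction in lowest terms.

Total count: 11 + 8 + 4 + 4 + 7 + 7 + 6 + 8 + 12 + 8 = 75.
Total exposure: 10 weeks.
Posterior: α' = 13 + 75 = 88, β' = 5 + 10 = 15.
Predictive mean over a 4-week window = T·E[λ|data] = 4·88/15 = 352/15.

352/15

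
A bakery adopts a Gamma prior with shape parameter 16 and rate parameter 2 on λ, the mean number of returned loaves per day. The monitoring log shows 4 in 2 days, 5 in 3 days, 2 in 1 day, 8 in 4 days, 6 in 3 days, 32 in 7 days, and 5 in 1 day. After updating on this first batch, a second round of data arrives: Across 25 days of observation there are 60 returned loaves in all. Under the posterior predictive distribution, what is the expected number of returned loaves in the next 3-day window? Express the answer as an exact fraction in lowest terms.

Total count: 4 + 5 + 2 + 8 + 6 + 32 + 5 = 62.
Total exposure: 2 + 3 + 1 + 4 + 3 + 7 + 1 = 21 days.
After the first batch: Gamma(16 + 62, 2 + 21) = Gamma(78, 23).
Total count 60 over total exposure 25 days.
After the second batch: Gamma(78 + 60, 23 + 25) = Gamma(138, 48).
Predictive mean over a 3-day window = T·E[λ|data] = 3·138/48 = 69/8.

69/8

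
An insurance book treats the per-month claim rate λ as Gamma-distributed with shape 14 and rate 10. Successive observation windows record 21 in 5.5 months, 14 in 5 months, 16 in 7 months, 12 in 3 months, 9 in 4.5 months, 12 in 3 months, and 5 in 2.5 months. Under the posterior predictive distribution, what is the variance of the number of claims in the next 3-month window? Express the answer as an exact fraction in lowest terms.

5974/729

Total count: 21 + 14 + 16 + 12 + 9 + 12 + 5 = 89.
Total exposure: 5.5 + 5 + 7 + 3 + 4.5 + 3 + 2.5 = 30.5 months.
Posterior: α' = 14 + 89 = 103, β' = 10 + 30.5 = 81/2.
The posterior predictive for a window of length T is Negative Binomial with variance T·α'·(β'+T)/β'² = 3·103·(87/2)/(6561/4) = 5974/729.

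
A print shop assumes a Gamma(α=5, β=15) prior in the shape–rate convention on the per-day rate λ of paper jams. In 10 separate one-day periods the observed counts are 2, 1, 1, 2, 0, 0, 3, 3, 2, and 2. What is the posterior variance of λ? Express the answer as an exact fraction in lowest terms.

21/625

Total count: 2 + 1 + 1 + 2 + 0 + 0 + 3 + 3 + 2 + 2 = 16.
Total exposure: 10 days.
Conjugate update: add total count to the shape and total exposure to the rate, giving Gamma(21, 25).
Posterior variance = α'/β'² = 21/625.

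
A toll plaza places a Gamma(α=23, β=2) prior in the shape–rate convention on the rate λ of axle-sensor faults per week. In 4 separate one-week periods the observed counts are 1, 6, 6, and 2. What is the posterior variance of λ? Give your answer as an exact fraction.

19/18

Total count: 1 + 6 + 6 + 2 = 15.
Total exposure: 4 weeks.
By Gamma–Poisson conjugacy, the posterior is Gamma(α + Σx, β + Σt) = Gamma(23 + 15, 2 + 4) = Gamma(38, 6).
Posterior variance = α'/β'² = 38/36 = 19/18.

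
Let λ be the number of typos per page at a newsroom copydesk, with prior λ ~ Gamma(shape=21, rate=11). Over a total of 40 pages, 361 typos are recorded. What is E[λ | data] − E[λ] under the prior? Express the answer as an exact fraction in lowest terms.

3131/561

Total count 361 over total exposure 40 pages.
Conjugate update: add total count to the shape and total exposure to the rate, giving Gamma(382, 51).
Posterior mean = 382/51 = 382/51; prior mean = 21/11 = 21/11. Difference = 382/51 − 21/11 = 3131/561.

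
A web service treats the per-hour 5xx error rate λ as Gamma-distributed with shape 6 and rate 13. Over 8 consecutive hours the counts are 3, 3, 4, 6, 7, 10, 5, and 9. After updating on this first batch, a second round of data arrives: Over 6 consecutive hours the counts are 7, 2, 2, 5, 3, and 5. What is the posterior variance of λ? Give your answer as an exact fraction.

77/729

Total count: 3 + 3 + 4 + 6 + 7 + 10 + 5 + 9 = 47.
Total exposure: 8 hours.
After the first batch: Gamma(6 + 47, 13 + 8) = Gamma(53, 21).
Total count: 7 + 2 + 2 + 5 + 3 + 5 = 24.
Total exposure: 6 hours.
After the second batch: Gamma(53 + 24, 21 + 6) = Gamma(77, 27).
Posterior variance = α'/β'² = 77/729.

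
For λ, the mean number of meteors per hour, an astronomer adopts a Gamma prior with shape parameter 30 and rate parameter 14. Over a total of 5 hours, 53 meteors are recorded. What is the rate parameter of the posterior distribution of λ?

Total count 53 over total exposure 5 hours.
Gamma(α, β) with Poisson data over total exposure Σt gives posterior Gamma(α+Σx, β+Σt) = Gamma(83, 19).

19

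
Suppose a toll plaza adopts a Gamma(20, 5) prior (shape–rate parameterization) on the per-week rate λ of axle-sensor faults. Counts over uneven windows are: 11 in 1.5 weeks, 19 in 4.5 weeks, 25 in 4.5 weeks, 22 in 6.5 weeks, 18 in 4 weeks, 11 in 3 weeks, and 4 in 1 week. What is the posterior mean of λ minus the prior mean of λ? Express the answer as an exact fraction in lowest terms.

Total count: 11 + 19 + 25 + 22 + 18 + 11 + 4 = 110.
Total exposure: 1.5 + 4.5 + 4.5 + 6.5 + 4 + 3 + 1 = 25 weeks.
Gamma(α, β) with Poisson data over total exposure Σt gives posterior Gamma(α+Σx, β+Σt) = Gamma(130, 30).
Posterior mean = 130/30 = 13/3; prior mean = 20/5 = 4. Difference = 13/3 − 4 = 1/3.

1/3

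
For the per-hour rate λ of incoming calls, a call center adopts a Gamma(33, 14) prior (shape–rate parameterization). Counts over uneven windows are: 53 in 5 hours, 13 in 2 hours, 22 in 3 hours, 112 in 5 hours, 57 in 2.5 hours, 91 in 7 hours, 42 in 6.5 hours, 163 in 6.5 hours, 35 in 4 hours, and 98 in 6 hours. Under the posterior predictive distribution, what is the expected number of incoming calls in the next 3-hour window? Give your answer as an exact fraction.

1438/41

Total count: 53 + 13 + 22 + 112 + 57 + 91 + 42 + 163 + 35 + 98 = 686.
Total exposure: 5 + 2 + 3 + 5 + 2.5 + 7 + 6.5 + 6.5 + 4 + 6 = 47.5 hours.
The Gamma prior is conjugate for the Poisson rate, so λ | data ~ Gamma(33+686, 14+47.5) = Gamma(719, 123/2).
Predictive mean over a 3-hour window = T·E[λ|data] = 3·719/(123/2) = 1438/41.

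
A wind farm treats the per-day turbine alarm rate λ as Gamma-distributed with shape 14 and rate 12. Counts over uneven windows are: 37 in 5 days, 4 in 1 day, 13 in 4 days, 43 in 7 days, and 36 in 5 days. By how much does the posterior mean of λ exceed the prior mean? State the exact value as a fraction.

Total count: 37 + 4 + 13 + 43 + 36 = 133.
Total exposure: 5 + 1 + 4 + 7 + 5 = 22 days.
By Gamma–Poisson conjugacy, the posterior is Gamma(α + Σx, β + Σt) = Gamma(14 + 133, 12 + 22) = Gamma(147, 34).
Posterior mean = 147/34 = 147/34; prior mean = 14/12 = 7/6. Difference = 147/34 − 7/6 = 161/51.

161/51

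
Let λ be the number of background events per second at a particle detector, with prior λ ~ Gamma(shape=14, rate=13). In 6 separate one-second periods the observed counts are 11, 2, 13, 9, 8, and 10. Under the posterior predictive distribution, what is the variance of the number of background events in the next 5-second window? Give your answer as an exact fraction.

8040/361

Total count: 11 + 2 + 13 + 9 + 8 + 10 = 53.
Total exposure: 6 seconds.
Conjugate update: add total count to the shape and total exposure to the rate, giving Gamma(67, 19).
The posterior predictive for a window of length T is Negative Binomial with variance T·α'·(β'+T)/β'² = 5·67·24/361 = 8040/361.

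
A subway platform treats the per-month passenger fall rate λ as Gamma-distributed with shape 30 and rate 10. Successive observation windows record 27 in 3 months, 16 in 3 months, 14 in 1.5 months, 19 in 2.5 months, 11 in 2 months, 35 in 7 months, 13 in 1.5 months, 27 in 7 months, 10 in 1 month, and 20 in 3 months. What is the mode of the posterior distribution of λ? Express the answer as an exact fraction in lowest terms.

442/83

Total count: 27 + 16 + 14 + 19 + 11 + 35 + 13 + 27 + 10 + 20 = 192.
Total exposure: 3 + 3 + 1.5 + 2.5 + 2 + 7 + 1.5 + 7 + 1 + 3 = 31.5 months.
Posterior: α' = 30 + 192 = 222, β' = 10 + 31.5 = 83/2.
Posterior mode = (α'−1)/β' = 221/(83/2) = 442/83.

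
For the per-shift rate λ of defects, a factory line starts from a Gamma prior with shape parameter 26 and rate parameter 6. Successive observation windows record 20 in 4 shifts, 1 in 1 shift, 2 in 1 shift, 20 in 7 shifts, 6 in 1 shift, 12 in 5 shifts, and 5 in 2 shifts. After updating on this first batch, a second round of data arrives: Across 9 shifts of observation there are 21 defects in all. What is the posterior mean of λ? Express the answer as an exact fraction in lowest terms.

113/36

Total count: 20 + 1 + 2 + 20 + 6 + 12 + 5 = 66.
Total exposure: 4 + 1 + 1 + 7 + 1 + 5 + 2 = 21 shifts.
After the first batch: Gamma(26 + 66, 6 + 21) = Gamma(92, 27).
Total count 21 over total exposure 9 shifts.
After the second batch: Gamma(92 + 21, 27 + 9) = Gamma(113, 36).
Posterior mean = α'/β' = 113/36.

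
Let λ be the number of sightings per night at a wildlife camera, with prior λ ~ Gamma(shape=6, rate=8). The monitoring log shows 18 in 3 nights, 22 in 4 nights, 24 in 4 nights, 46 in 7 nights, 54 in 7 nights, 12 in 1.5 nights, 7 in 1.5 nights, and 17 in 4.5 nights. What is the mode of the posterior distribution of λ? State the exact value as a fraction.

Total count: 18 + 22 + 24 + 46 + 54 + 12 + 7 + 17 = 200.
Total exposure: 3 + 4 + 4 + 7 + 7 + 1.5 + 1.5 + 4.5 = 32.5 nights.
Conjugate update: add total count to the shape and total exposure to the rate, giving Gamma(206, 81/2).
Posterior mode = (α'−1)/β' = 205/(81/2) = 410/81.

410/81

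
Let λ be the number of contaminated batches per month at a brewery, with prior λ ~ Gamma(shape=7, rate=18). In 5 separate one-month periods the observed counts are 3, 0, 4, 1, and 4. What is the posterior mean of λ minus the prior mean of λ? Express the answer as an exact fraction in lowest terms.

181/414

Total count: 3 + 0 + 4 + 1 + 4 = 12.
Total exposure: 5 months.
Conjugate update: add total count to the shape and total exposure to the rate, giving Gamma(19, 23).
Posterior mean = 19/23 = 19/23; prior mean = 7/18 = 7/18. Difference = 19/23 − 7/18 = 181/414.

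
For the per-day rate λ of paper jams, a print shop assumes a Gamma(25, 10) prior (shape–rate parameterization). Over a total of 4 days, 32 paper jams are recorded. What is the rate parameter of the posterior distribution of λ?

14

Total count 32 over total exposure 4 days.
Gamma(α, β) with Poisson data over total exposure Σt gives posterior Gamma(α+Σx, β+Σt) = Gamma(57, 14).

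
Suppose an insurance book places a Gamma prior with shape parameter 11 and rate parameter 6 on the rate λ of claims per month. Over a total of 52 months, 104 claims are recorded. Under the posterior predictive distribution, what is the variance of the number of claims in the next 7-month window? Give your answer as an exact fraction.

52325/3364

Total count 104 over total exposure 52 months.
By Gamma–Poisson conjugacy, the posterior is Gamma(α + Σx, β + Σt) = Gamma(11 + 104, 6 + 52) = Gamma(115, 58).
The posterior predictive for a window of length T is Negative Binomial with variance T·α'·(β'+T)/β'² = 7·115·65/3364 = 52325/3364.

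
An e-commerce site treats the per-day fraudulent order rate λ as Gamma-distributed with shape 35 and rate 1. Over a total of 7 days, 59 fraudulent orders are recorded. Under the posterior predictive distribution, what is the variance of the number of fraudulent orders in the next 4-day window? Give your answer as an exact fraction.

Total count 59 over total exposure 7 days.
By Gamma–Poisson conjugacy, the posterior is Gamma(α + Σx, β + Σt) = Gamma(35 + 59, 1 + 7) = Gamma(94, 8).
The posterior predictive for a window of length T is Negative Binomial with variance T·α'·(β'+T)/β'² = 4·94·12/64 = 141/2.

141/2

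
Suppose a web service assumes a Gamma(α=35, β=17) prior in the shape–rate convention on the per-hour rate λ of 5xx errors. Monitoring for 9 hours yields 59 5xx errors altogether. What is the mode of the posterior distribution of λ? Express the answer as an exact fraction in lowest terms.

93/26

Total count 59 over total exposure 9 hours.
Posterior: α' = 35 + 59 = 94, β' = 17 + 9 = 26.
Posterior mode = (α'−1)/β' = 93/26.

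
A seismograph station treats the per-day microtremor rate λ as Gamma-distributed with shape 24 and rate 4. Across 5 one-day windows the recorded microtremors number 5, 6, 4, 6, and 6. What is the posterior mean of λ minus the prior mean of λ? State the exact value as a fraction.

-1/3

Total count: 5 + 6 + 4 + 6 + 6 = 27.
Total exposure: 5 days.
Conjugate update: add total count to the shape and total exposure to the rate, giving Gamma(51, 9).
Posterior mean = 51/9 = 17/3; prior mean = 24/4 = 6. Difference = 17/3 − 6 = -1/3.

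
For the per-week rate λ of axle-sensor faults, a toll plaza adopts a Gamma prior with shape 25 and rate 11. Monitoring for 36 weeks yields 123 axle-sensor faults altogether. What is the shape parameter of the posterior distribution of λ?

148

Total count 123 over total exposure 36 weeks.
Conjugate update: add total count to the shape and total exposure to the rate, giving Gamma(148, 47).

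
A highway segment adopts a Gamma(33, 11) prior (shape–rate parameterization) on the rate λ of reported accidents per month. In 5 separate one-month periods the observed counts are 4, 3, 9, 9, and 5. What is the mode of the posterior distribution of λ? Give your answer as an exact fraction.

31/8

Total count: 4 + 3 + 9 + 9 + 5 = 30.
Total exposure: 5 months.
Gamma(α, β) with Poisson data over total exposure Σt gives posterior Gamma(α+Σx, β+Σt) = Gamma(63, 16).
Posterior mode = (α'−1)/β' = 62/16 = 31/8.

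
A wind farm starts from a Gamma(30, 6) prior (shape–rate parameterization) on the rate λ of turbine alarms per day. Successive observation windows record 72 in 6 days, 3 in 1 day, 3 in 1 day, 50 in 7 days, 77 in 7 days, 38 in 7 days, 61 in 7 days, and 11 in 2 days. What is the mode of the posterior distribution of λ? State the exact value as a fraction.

86/11

Total count: 72 + 3 + 3 + 50 + 77 + 38 + 61 + 11 = 315.
Total exposure: 6 + 1 + 1 + 7 + 7 + 7 + 7 + 2 = 38 days.
Conjugate update: add total count to the shape and total exposure to the rate, giving Gamma(345, 44).
Posterior mode = (α'−1)/β' = 344/44 = 86/11.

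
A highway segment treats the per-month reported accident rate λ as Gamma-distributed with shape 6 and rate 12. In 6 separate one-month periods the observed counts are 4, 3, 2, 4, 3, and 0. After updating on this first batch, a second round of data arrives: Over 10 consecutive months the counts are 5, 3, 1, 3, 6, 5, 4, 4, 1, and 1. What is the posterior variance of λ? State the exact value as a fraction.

Total count: 4 + 3 + 2 + 4 + 3 + 0 = 16.
Total exposure: 6 months.
After the first batch: Gamma(6 + 16, 12 + 6) = Gamma(22, 18).
Total count: 5 + 3 + 1 + 3 + 6 + 5 + 4 + 4 + 1 + 1 = 33.
Total exposure: 10 months.
After the second batch: Gamma(22 + 33, 18 + 10) = Gamma(55, 28).
Posterior variance = α'/β'² = 55/784.

55/784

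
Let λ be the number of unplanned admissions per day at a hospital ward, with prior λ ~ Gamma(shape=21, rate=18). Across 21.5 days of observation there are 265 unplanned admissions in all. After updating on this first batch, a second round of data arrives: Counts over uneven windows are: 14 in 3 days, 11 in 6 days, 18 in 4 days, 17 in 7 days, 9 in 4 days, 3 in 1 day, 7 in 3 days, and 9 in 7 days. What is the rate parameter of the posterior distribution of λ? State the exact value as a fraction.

149/2

Total count 265 over total exposure 21.5 days.
After the first batch: Gamma(21 + 265, 18 + 21.5) = Gamma(286, 79/2).
Total count: 14 + 11 + 18 + 17 + 9 + 3 + 7 + 9 = 88.
Total exposure: 3 + 6 + 4 + 7 + 4 + 1 + 3 + 7 = 35 days.
After the second batch: Gamma(286 + 88, 79/2 + 35) = Gamma(374, 149/2).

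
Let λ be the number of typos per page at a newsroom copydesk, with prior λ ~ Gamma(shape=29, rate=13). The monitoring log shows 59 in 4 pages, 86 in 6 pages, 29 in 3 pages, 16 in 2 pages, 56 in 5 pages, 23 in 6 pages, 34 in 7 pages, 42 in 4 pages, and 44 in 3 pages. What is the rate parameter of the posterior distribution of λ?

53

Total count: 59 + 86 + 29 + 16 + 56 + 23 + 34 + 42 + 44 = 389.
Total exposure: 4 + 6 + 3 + 2 + 5 + 6 + 7 + 4 + 3 = 40 pages.
Posterior: α' = 29 + 389 = 418, β' = 13 + 40 = 53.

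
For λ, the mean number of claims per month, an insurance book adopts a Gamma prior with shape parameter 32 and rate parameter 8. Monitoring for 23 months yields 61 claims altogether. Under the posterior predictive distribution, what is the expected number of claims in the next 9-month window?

27

Total count 61 over total exposure 23 months.
Gamma(α, β) with Poisson data over total exposure Σt gives posterior Gamma(α+Σx, β+Σt) = Gamma(93, 31).
Predictive mean over a 9-month window = T·E[λ|data] = 9·93/31 = 27.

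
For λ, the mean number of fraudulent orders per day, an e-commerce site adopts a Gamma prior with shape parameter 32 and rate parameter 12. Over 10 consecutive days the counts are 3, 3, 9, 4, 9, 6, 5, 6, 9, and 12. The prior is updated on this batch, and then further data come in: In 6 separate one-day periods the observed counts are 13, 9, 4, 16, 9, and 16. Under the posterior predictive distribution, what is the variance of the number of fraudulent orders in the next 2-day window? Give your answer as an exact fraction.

Total count: 3 + 3 + 9 + 4 + 9 + 6 + 5 + 6 + 9 + 12 = 66.
Total exposure: 10 days.
After the first batch: Gamma(32 + 66, 12 + 10) = Gamma(98, 22).
Total count: 13 + 9 + 4 + 16 + 9 + 16 = 67.
Total exposure: 6 days.
After the second batch: Gamma(98 + 67, 22 + 6) = Gamma(165, 28).
The posterior predictive for a window of length T is Negative Binomial with variance T·α'·(β'+T)/β'² = 2·165·30/784 = 2475/196.

2475/196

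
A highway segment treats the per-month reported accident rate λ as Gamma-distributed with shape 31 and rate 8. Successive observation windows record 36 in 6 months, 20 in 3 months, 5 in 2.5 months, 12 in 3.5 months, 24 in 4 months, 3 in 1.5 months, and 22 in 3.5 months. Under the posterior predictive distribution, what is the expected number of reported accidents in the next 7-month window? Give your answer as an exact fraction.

Total count: 36 + 20 + 5 + 12 + 24 + 3 + 22 = 122.
Total exposure: 6 + 3 + 2.5 + 3.5 + 4 + 1.5 + 3.5 = 24 months.
The Gamma prior is conjugate for the Poisson rate, so λ | data ~ Gamma(31+122, 8+24) = Gamma(153, 32).
Predictive mean over a 7-month window = T·E[λ|data] = 7·153/32 = 1071/32.

1071/32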